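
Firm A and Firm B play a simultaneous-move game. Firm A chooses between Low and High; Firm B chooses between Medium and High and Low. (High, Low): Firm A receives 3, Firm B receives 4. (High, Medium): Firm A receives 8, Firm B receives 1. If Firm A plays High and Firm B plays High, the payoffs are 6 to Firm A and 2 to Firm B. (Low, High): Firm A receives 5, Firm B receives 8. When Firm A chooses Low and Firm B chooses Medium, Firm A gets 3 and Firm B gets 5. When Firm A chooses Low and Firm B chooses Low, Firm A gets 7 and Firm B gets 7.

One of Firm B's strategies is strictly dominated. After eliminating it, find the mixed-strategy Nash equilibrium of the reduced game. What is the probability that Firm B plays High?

Firm B's strategy Medium is strictly dominated by Low: 7 > 5 and 4 > 1. Eliminate Medium.
Firm B's mix must leave Firm A indifferent between Low and High.
  Firm A's payoff from Low: q·5 + (1−q)·7 = -2q + 7
  Firm A's payoff from High: q·6 + (1−q)·3 = 3q + 3
  -2q + 7 = 3q + 3  ⇒  -5q = -4  ⇒  q = 4/5.

q = 4/5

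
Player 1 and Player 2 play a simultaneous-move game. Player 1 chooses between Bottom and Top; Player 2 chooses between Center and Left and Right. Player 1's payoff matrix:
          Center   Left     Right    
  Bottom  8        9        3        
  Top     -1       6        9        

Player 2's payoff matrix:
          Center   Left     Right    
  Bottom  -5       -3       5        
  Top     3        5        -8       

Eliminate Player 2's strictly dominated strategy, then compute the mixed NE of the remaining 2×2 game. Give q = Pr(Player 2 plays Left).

q = 2/3

Player 2's strategy Center is strictly dominated by Left: -3 > -5 and 5 > 3. Eliminate Center.
For Player 1 to be willing to mix, Player 1 must be indifferent between Bottom and Top, which pins down Player 2's mix.
  Player 1's payoff from Bottom: q·9 + (1−q)·3 = 6q + 3
  Player 1's payoff from Top: q·6 + (1−q)·9 = -3q + 9
  6q + 3 = -3q + 9  ⇒  9q = 6  ⇒  q = 2/3.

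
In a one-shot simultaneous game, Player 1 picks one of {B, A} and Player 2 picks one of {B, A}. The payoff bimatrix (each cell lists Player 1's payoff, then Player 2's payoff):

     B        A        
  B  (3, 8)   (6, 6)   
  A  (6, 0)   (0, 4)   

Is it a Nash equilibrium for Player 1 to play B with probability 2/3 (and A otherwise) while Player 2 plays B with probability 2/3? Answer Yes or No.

Yes

Check Player 2's indifference given Player 1's mix p = 2/3:
  payoff from B = 16/3; payoff from A = 16/3 — equal.
Check Player 1's indifference given Player 2's mix q = 2/3:
  payoff from B = 4; payoff from A = 4 — equal.
Both players are indifferent, so neither can profitably deviate.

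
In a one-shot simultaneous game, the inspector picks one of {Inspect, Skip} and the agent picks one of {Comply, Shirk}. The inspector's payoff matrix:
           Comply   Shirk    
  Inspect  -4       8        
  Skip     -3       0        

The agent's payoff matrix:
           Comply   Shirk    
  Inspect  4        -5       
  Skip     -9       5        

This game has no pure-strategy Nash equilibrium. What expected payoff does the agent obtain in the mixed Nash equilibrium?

-25/23

The inspector's mix must leave the agent indifferent between Comply and Shirk.
  the agent's expected payoff from Comply: p·4 + (1−p)·(-9) = 13p - 9
  the agent's expected payoff from Shirk: p·(-5) + (1−p)·5 = -10p + 5
  13p - 9 = -10p + 5  ⇒  23p = 14  ⇒  p = 14/23.
At equilibrium the agent is indifferent across columns, so the agent's payoff equals the payoff from Comply: (14/23)·4 + (9/23)·(-9) = -25/23.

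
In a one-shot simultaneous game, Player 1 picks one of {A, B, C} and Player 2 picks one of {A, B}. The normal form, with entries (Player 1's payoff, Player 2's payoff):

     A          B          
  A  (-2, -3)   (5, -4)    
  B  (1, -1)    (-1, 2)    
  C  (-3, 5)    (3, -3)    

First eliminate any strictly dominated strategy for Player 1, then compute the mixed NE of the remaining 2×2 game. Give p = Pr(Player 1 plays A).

Player 1's strategy C is strictly dominated by A: -2 > -3 and 5 > 3. Eliminate C.
Set Player 2's expected payoff from A equal to that from B:
  Player 2's payoff to A: p·(-3) + (1−p)·(-1) = -2p - 1
  Player 2's payoff to B: p·(-4) + (1−p)·2 = -6p + 2
  -2p - 1 = -6p + 2  ⇒  4p = 3  ⇒  p = 3/4.

p = 3/4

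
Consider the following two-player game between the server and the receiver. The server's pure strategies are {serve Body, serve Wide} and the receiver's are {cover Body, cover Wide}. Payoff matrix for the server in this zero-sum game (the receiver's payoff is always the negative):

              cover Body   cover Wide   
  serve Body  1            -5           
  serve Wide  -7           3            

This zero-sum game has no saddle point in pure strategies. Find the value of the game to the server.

For the server to be willing to mix, the server must be indifferent between serve Body and serve Wide, which pins down the receiver's mix.
  the server's payoff to serve Body: q·1 + (1−q)·(-5) = 6q - 5
  the server's payoff to serve Wide: q·(-7) + (1−q)·3 = -10q + 3
  6q - 5 = -10q + 3  ⇒  16q = 8  ⇒  q = 1/2.
The value is the server's expected payoff against this mix (using serve Body): (1/2)·1 + (1/2)·(-5) = -2.

v = -2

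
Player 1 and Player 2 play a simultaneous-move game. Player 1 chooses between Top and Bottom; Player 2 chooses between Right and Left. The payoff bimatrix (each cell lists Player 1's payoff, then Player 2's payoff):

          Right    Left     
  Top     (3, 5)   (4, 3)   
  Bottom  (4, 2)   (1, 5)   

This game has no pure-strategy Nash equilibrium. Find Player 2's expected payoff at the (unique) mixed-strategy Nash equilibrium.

Player 2's indifference between Right and Left determines Player 1's mixing probability p:
  Player 2's expected payoff from Right: p·5 + (1−p)·2 = 3p + 2
  Player 2's expected payoff from Left: p·3 + (1−p)·5 = -2p + 5
  3p + 2 = -2p + 5  ⇒  5p = 3  ⇒  p = 3/5.
At equilibrium Player 2 is indifferent across columns, so Player 2's payoff equals the payoff from Right: (3/5)·5 + (2/5)·2 = 19/5.

19/5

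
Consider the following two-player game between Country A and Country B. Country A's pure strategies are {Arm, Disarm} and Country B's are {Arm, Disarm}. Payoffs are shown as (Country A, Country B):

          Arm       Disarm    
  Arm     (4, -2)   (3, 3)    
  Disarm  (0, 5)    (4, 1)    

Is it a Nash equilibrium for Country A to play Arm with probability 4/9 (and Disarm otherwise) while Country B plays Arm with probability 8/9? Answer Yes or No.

No

Given Country B's mix q = 8/9, Country A's payoff from Arm is 35/9 but from Disarm is 4/9. Country A strictly prefers Arm, so Country A would not mix.
So the proposed profile is not a Nash equilibrium.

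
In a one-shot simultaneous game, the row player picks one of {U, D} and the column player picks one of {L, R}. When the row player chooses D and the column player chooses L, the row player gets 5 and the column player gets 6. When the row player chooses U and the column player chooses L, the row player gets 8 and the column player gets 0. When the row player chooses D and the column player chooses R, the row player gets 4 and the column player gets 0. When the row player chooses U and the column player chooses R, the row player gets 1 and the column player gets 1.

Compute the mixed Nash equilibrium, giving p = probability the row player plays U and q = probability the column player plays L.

For the column player to be willing to mix, the column player must be indifferent between L and R, which pins down the row player's mix.
  the column player's payoff to L: p·0 + (1−p)·6 = -6p + 6
  the column player's payoff to R: p·1 + (1−p)·0 = p
  -6p + 6 = p  ⇒  -7p = -6  ⇒  p = 6/7.
The row player's indifference between U and D determines the column player's mixing probability q:
  the row player's payoff from U: q·8 + (1−q)·1 = 7q + 1
  the row player's payoff from D: q·5 + (1−q)·4 = q + 4
  7q + 1 = q + 4  ⇒  6q = 3  ⇒  q = 1/2.

p = 6/7, q = 1/2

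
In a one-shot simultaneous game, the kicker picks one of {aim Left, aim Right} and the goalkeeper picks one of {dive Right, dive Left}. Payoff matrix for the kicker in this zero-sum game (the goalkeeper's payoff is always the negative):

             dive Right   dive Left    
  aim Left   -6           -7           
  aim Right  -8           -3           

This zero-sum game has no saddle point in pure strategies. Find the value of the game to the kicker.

For the kicker to be willing to mix, the kicker must be indifferent between aim Left and aim Right, which pins down the goalkeeper's mix.
  the kicker's payoff from aim Left: q·(-6) + (1−q)·(-7) = q - 7
  the kicker's payoff from aim Right: q·(-8) + (1−q)·(-3) = -5q - 3
  q - 7 = -5q - 3  ⇒  6q = 4  ⇒  q = 2/3.
The value is the kicker's expected payoff against this mix (using aim Left): (2/3)·(-6) + (1/3)·(-7) = -19/3.

v = -19/3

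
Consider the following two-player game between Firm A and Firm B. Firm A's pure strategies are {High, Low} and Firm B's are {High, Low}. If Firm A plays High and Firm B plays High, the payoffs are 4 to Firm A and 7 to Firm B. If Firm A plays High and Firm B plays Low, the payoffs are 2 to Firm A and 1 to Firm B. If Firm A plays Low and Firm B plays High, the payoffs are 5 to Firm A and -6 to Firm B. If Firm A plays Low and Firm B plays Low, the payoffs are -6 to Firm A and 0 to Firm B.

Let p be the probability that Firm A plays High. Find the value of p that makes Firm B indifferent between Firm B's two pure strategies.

For Firm B to be willing to mix, Firm B must be indifferent between High and Low, which pins down Firm A's mix.
  Firm B's expected payoff from High: p·7 + (1−p)·(-6) = 13p - 6
  Firm B's expected payoff from Low: p·1 + (1−p)·0 = p
  13p - 6 = p  ⇒  12p = 6  ⇒  p = 1/2.

p = 1/2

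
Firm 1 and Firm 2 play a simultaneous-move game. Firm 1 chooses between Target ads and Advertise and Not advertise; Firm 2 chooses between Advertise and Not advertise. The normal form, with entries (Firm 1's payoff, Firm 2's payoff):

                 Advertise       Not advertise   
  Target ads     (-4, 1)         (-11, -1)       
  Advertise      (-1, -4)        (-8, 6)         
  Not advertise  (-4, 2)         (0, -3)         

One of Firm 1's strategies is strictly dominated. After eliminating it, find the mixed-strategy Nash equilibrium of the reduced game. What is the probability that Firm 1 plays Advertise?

p = 1/3

Firm 1's strategy Target ads is strictly dominated by Advertise: -1 > -4 and -8 > -11. Eliminate Target ads.
For Firm 2 to be willing to mix, Firm 2 must be indifferent between Advertise and Not advertise, which pins down Firm 1's mix.
  Firm 2's payoff from Advertise: p·(-4) + (1−p)·2 = -6p + 2
  Firm 2's payoff from Not advertise: p·6 + (1−p)·(-3) = 9p - 3
  -6p + 2 = 9p - 3  ⇒  -15p = -5  ⇒  p = 1/3.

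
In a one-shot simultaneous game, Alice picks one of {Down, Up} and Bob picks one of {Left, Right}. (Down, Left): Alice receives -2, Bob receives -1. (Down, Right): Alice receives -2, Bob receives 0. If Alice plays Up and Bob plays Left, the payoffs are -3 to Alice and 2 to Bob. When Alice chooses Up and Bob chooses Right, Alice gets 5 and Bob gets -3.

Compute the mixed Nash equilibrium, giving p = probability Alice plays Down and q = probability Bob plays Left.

p = 5/6, q = 7/8

In a mixed equilibrium Bob is indifferent between Left and Right; this condition fixes p.
  Bob's payoff from Left: p·(-1) + (1−p)·2 = -3p + 2
  Bob's payoff from Right: p·0 + (1−p)·(-3) = 3p - 3
  -3p + 2 = 3p - 3  ⇒  -6p = -5  ⇒  p = 5/6.
Bob's mix must leave Alice indifferent between Down and Up.
  Alice's payoff from Down: q·(-2) + (1−q)·(-2) = -2
  Alice's payoff from Up: q·(-3) + (1−q)·5 = -8q + 5
  -2 = -8q + 5  ⇒  8q = 7  ⇒  q = 7/8.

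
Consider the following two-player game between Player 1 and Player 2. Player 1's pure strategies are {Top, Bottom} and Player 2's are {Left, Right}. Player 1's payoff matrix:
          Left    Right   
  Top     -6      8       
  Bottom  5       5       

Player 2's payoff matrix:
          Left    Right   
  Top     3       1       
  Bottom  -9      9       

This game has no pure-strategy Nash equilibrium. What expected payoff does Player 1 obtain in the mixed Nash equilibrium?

For Player 1 to be willing to mix, Player 1 must be indifferent between Top and Bottom, which pins down Player 2's mix.
  Player 1's payoff from Top: q·(-6) + (1−q)·8 = -14q + 8
  Player 1's payoff from Bottom: q·5 + (1−q)·5 = 5
  -14q + 8 = 5  ⇒  -14q = -3  ⇒  q = 3/14.
At equilibrium Player 1 is indifferent across rows, so Player 1's payoff equals the payoff from Top: (3/14)·(-6) + (11/14)·8 = 5.

5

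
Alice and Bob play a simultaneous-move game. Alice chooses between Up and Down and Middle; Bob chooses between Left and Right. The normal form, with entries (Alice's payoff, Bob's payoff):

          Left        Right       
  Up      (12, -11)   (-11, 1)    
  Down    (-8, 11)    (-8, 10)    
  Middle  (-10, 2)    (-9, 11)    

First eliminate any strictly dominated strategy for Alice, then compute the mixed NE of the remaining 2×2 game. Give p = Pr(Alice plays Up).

p = 1/13

Alice's strategy Middle is strictly dominated by Down: -8 > -10 and -8 > -9. Eliminate Middle.
For Bob to be willing to mix, Bob must be indifferent between Left and Right, which pins down Alice's mix.
  Bob's expected payoff from Left: p·(-11) + (1−p)·11 = -22p + 11
  Bob's expected payoff from Right: p·1 + (1−p)·10 = -9p + 10
  -22p + 11 = -9p + 10  ⇒  -13p = -1  ⇒  p = 1/13.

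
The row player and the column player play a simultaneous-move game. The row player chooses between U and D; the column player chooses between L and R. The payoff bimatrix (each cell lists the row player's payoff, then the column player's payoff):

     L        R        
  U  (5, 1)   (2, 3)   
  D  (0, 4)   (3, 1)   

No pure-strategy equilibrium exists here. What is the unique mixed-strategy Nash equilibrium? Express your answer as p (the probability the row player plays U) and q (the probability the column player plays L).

p = 3/5, q = 1/6

The column player's indifference between L and R determines the row player's mixing probability p:
  the column player's payoff to L: p·1 + (1−p)·4 = -3p + 4
  the column player's payoff to R: p·3 + (1−p)·1 = 2p + 1
  -3p + 4 = 2p + 1  ⇒  -5p = -3  ⇒  p = 3/5.
Set the row player's expected payoff from U equal to that from D:
  the row player's payoff to U: q·5 + (1−q)·2 = 3q + 2
  the row player's payoff to D: q·0 + (1−q)·3 = -3q + 3
  3q + 2 = -3q + 3  ⇒  6q = 1  ⇒  q = 1/6.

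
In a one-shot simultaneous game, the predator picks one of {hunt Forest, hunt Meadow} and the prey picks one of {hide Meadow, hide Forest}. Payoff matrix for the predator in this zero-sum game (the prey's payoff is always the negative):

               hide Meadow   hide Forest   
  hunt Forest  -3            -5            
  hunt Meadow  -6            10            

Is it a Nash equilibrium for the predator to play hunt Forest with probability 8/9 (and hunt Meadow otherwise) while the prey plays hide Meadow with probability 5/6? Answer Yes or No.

Check the prey's indifference given the predator's mix p = 8/9:
  payoff from hide Meadow = 10/3; payoff from hide Forest = 10/3 — equal.
Check the predator's indifference given the prey's mix q = 5/6:
  payoff from hunt Forest = -10/3; payoff from hunt Meadow = -10/3 — equal.
Both players are indifferent, so neither can profitably deviate.

Yes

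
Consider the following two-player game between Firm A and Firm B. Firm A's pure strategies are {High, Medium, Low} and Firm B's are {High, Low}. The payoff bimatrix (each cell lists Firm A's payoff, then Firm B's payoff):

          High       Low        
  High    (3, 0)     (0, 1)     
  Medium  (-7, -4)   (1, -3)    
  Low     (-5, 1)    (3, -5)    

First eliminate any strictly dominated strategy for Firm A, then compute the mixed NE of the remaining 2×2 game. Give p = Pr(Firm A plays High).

Firm A's strategy Medium is strictly dominated by Low: -5 > -7 and 3 > 1. Eliminate Medium.
Firm A's mix must leave Firm B indifferent between High and Low.
  Firm B's payoff from High: p·0 + (1−p)·1 = -p + 1
  Firm B's payoff from Low: p·1 + (1−p)·(-5) = 6p - 5
  -p + 1 = 6p - 5  ⇒  -7p = -6  ⇒  p = 6/7.

p = 6/7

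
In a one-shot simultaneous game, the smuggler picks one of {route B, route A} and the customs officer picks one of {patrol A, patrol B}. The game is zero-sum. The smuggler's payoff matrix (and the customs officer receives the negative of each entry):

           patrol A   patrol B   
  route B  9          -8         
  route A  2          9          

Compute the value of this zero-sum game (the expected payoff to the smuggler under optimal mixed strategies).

The smuggler's indifference between route B and route A determines the customs officer's mixing probability q:
  the smuggler's payoff from route B: q·9 + (1−q)·(-8) = 17q - 8
  the smuggler's payoff from route A: q·2 + (1−q)·9 = -7q + 9
  17q - 8 = -7q + 9  ⇒  24q = 17  ⇒  q = 17/24.
The value is the smuggler's expected payoff against this mix (using route B): (17/24)·9 + (7/24)·(-8) = 97/24.

v = 97/24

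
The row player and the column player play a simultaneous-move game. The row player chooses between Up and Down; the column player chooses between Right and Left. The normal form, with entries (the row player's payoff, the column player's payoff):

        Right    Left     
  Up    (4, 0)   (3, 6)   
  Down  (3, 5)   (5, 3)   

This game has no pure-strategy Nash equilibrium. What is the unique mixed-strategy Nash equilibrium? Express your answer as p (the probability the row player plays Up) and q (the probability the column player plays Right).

p = 1/4, q = 2/3

For the column player to be willing to mix, the column player must be indifferent between Right and Left, which pins down the row player's mix.
  the column player's payoff to Right: p·0 + (1−p)·5 = -5p + 5
  the column player's payoff to Left: p·6 + (1−p)·3 = 3p + 3
  -5p + 5 = 3p + 3  ⇒  -8p = -2  ⇒  p = 1/4.
For the row player to be willing to mix, the row player must be indifferent between Up and Down, which pins down the column player's mix.
  the row player's payoff to Up: q·4 + (1−q)·3 = q + 3
  the row player's payoff to Down: q·3 + (1−q)·5 = -2q + 5
  q + 3 = -2q + 5  ⇒  3q = 2  ⇒  q = 2/3.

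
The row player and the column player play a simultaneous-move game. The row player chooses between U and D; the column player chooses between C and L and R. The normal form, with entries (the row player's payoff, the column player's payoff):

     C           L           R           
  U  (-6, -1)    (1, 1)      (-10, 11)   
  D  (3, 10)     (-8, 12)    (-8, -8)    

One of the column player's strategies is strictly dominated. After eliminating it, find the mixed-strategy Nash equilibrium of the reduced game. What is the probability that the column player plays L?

q = 2/11

The column player's strategy C is strictly dominated by L: 1 > -1 and 12 > 10. Eliminate C.
Set the row player's expected payoff from U equal to that from D:
  the row player's expected payoff from U: q·1 + (1−q)·(-10) = 11q - 10
  the row player's expected payoff from D: q·(-8) + (1−q)·(-8) = -8
  11q - 10 = -8  ⇒  11q = 2  ⇒  q = 2/11.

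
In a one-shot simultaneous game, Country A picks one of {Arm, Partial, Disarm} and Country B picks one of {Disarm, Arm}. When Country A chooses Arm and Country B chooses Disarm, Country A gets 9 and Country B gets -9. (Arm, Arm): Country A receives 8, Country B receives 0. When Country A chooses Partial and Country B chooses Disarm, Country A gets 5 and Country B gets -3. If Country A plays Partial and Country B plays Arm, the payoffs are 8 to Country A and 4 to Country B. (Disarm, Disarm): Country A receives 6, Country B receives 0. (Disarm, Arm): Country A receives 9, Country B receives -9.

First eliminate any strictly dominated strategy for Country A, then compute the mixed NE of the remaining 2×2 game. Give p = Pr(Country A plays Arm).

Country A's strategy Partial is strictly dominated by Disarm: 6 > 5 and 9 > 8. Eliminate Partial.
Country A's mix must leave Country B indifferent between Disarm and Arm.
  Country B's payoff from Disarm: p·(-9) + (1−p)·0 = -9p
  Country B's payoff from Arm: p·0 + (1−p)·(-9) = 9p - 9
  -9p = 9p - 9  ⇒  -18p = -9  ⇒  p = 1/2.

p = 1/2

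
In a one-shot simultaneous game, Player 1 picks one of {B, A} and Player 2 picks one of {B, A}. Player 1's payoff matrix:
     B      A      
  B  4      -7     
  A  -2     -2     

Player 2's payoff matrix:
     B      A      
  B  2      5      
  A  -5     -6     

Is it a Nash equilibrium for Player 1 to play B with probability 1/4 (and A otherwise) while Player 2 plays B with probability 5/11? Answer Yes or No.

Yes

Check Player 2's indifference given Player 1's mix p = 1/4:
  payoff from B = -13/4; payoff from A = -13/4 — equal.
Check Player 1's indifference given Player 2's mix q = 5/11:
  payoff from B = -2; payoff from A = -2 — equal.
Both players are indifferent, so neither can profitably deviate.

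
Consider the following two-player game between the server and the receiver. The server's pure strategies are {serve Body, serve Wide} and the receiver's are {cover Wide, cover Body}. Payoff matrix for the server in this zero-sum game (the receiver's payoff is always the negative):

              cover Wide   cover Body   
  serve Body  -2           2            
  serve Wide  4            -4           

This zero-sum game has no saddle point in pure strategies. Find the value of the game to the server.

v = 0

For the server to be willing to mix, the server must be indifferent between serve Body and serve Wide, which pins down the receiver's mix.
  the server's payoff to serve Body: q·(-2) + (1−q)·2 = -4q + 2
  the server's payoff to serve Wide: q·4 + (1−q)·(-4) = 8q - 4
  -4q + 2 = 8q - 4  ⇒  -12q = -6  ⇒  q = 1/2.
The value is the server's expected payoff against this mix (using serve Body): (1/2)·(-2) + (1/2)·2 = 0.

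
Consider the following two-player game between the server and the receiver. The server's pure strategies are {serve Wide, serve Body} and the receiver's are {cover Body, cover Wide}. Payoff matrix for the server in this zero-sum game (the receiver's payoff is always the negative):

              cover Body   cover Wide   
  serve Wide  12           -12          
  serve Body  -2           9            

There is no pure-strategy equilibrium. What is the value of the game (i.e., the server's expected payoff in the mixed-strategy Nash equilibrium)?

For the server to be willing to mix, the server must be indifferent between serve Wide and serve Body, which pins down the receiver's mix.
  the server's expected payoff from serve Wide: q·12 + (1−q)·(-12) = 24q - 12
  the server's expected payoff from serve Body: q·(-2) + (1−q)·9 = -11q + 9
  24q - 12 = -11q + 9  ⇒  35q = 21  ⇒  q = 3/5.
The value is the server's expected payoff against this mix (using serve Wide): (3/5)·12 + (2/5)·(-12) = 12/5.

v = 12/5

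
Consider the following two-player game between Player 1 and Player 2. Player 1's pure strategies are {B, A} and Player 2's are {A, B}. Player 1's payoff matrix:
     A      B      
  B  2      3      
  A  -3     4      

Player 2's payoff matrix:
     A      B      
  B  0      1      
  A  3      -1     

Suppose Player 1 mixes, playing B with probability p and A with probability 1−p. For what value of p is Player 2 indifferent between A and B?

Player 1's mix must leave Player 2 indifferent between A and B.
  Player 2's expected payoff from A: p·0 + (1−p)·3 = -3p + 3
  Player 2's expected payoff from B: p·1 + (1−p)·(-1) = 2p - 1
  -3p + 3 = 2p - 1  ⇒  -5p = -4  ⇒  p = 4/5.

p = 4/5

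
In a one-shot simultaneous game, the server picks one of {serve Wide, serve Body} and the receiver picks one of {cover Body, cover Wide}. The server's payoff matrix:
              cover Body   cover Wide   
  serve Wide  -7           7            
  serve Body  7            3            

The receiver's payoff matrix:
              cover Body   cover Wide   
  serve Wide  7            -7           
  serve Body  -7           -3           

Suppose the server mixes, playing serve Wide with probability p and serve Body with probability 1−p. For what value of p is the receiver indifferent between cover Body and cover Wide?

p = 2/9

The server's mix must leave the receiver indifferent between cover Body and cover Wide.
  the receiver's expected payoff from cover Body: p·7 + (1−p)·(-7) = 14p - 7
  the receiver's expected payoff from cover Wide: p·(-7) + (1−p)·(-3) = -4p - 3
  14p - 7 = -4p - 3  ⇒  18p = 4  ⇒  p = 2/9.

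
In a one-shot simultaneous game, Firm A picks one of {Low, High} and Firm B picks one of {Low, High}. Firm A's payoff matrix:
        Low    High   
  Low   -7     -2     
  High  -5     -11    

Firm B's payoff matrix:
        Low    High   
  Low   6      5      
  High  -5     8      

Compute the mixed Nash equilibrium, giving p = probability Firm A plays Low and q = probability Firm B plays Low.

In a mixed equilibrium Firm B is indifferent between Low and High; this condition fixes p.
  Firm B's payoff from Low: p·6 + (1−p)·(-5) = 11p - 5
  Firm B's payoff from High: p·5 + (1−p)·8 = -3p + 8
  11p - 5 = -3p + 8  ⇒  14p = 13  ⇒  p = 13/14.
Firm A's indifference between Low and High determines Firm B's mixing probability q:
  Firm A's expected payoff from Low: q·(-7) + (1−q)·(-2) = -5q - 2
  Firm A's expected payoff from High: q·(-5) + (1−q)·(-11) = 6q - 11
  -5q - 2 = 6q - 11  ⇒  -11q = -9  ⇒  q = 9/11.

p = 13/14, q = 9/11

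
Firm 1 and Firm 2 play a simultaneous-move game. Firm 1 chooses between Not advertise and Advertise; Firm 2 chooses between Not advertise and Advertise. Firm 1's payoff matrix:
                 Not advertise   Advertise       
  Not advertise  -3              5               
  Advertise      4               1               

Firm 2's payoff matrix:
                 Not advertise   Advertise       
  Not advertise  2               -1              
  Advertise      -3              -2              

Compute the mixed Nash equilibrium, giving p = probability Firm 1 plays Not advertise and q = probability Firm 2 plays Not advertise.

In a mixed equilibrium Firm 2 is indifferent between Not advertise and Advertise; this condition fixes p.
  Firm 2's payoff to Not advertise: p·2 + (1−p)·(-3) = 5p - 3
  Firm 2's payoff to Advertise: p·(-1) + (1−p)·(-2) = p - 2
  5p - 3 = p - 2  ⇒  4p = 1  ⇒  p = 1/4.
Firm 2's mix must leave Firm 1 indifferent between Not advertise and Advertise.
  Firm 1's payoff to Not advertise: q·(-3) + (1−q)·5 = -8q + 5
  Firm 1's payoff to Advertise: q·4 + (1−q)·1 = 3q + 1
  -8q + 5 = 3q + 1  ⇒  -11q = -4  ⇒  q = 4/11.

p = 1/4, q = 4/11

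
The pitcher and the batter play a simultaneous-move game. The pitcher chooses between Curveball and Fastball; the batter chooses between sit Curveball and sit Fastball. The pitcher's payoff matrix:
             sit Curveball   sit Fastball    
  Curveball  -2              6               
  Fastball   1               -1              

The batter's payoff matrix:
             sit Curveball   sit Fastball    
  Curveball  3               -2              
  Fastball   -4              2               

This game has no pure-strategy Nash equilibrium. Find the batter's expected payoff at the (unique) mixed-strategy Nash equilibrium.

-2/11

In a mixed equilibrium the batter is indifferent between sit Curveball and sit Fastball; this condition fixes p.
  the batter's payoff to sit Curveball: p·3 + (1−p)·(-4) = 7p - 4
  the batter's payoff to sit Fastball: p·(-2) + (1−p)·2 = -4p + 2
  7p - 4 = -4p + 2  ⇒  11p = 6  ⇒  p = 6/11.
At equilibrium the batter is indifferent across columns, so the batter's payoff equals the payoff from sit Curveball: (6/11)·3 + (5/11)·(-4) = -2/11.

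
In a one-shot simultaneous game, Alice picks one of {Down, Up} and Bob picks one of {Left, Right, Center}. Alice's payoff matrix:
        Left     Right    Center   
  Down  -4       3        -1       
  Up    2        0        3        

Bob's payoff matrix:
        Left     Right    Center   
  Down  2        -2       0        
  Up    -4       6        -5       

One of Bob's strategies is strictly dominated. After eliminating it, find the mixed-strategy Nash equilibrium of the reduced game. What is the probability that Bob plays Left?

Bob's strategy Center is strictly dominated by Left: 2 > 0 and -4 > -5. Eliminate Center.
Set Alice's expected payoff from Down equal to that from Up:
  Alice's expected payoff from Down: q·(-4) + (1−q)·3 = -7q + 3
  Alice's expected payoff from Up: q·2 + (1−q)·0 = 2q
  -7q + 3 = 2q  ⇒  -9q = -3  ⇒  q = 1/3.

q = 1/3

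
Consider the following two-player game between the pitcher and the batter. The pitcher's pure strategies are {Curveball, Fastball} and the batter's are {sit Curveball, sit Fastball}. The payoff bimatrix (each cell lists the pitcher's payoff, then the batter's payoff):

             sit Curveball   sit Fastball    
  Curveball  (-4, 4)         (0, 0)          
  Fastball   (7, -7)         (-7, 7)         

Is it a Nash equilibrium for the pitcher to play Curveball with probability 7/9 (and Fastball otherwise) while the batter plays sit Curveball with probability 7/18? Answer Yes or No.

Check the batter's indifference given the pitcher's mix p = 7/9:
  payoff from sit Curveball = 14/9; payoff from sit Fastball = 14/9 — equal.
Check the pitcher's indifference given the batter's mix q = 7/18:
  payoff from Curveball = -14/9; payoff from Fastball = -14/9 — equal.
Both players are indifferent, so neither can profitably deviate.

Yes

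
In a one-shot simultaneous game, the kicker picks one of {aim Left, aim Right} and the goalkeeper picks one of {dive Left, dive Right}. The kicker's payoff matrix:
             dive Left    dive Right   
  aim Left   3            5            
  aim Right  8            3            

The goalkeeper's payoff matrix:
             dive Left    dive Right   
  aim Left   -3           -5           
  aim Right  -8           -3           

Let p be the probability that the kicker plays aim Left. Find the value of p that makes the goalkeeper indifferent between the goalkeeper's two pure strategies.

p = 5/7

The goalkeeper's indifference between dive Left and dive Right determines the kicker's mixing probability p:
  the goalkeeper's payoff to dive Left: p·(-3) + (1−p)·(-8) = 5p - 8
  the goalkeeper's payoff to dive Right: p·(-5) + (1−p)·(-3) = -2p - 3
  5p - 8 = -2p - 3  ⇒  7p = 5  ⇒  p = 5/7.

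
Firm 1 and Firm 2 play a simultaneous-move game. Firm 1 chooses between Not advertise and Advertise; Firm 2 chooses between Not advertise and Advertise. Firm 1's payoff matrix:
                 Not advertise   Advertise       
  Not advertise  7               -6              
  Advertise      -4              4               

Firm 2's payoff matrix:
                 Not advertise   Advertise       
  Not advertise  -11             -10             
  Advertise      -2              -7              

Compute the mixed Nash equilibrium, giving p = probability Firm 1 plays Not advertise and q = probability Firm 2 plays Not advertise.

p = 5/6, q = 10/21

Firm 2's indifference between Not advertise and Advertise determines Firm 1's mixing probability p:
  Firm 2's payoff to Not advertise: p·(-11) + (1−p)·(-2) = -9p - 2
  Firm 2's payoff to Advertise: p·(-10) + (1−p)·(-7) = -3p - 7
  -9p - 2 = -3p - 7  ⇒  -6p = -5  ⇒  p = 5/6.
Set Firm 1's expected payoff from Not advertise equal to that from Advertise:
  Firm 1's payoff from Not advertise: q·7 + (1−q)·(-6) = 13q - 6
  Firm 1's payoff from Advertise: q·(-4) + (1−q)·4 = -8q + 4
  13q - 6 = -8q + 4  ⇒  21q = 10  ⇒  q = 10/21.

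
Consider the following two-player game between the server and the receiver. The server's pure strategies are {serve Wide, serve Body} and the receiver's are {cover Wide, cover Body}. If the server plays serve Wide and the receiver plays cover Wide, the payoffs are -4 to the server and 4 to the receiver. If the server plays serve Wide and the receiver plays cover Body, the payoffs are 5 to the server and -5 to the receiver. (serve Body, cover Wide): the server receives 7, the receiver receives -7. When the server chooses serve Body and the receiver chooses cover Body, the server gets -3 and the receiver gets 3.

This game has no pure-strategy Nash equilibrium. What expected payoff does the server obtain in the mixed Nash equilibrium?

23/19

The server's indifference between serve Wide and serve Body determines the receiver's mixing probability q:
  the server's expected payoff from serve Wide: q·(-4) + (1−q)·5 = -9q + 5
  the server's expected payoff from serve Body: q·7 + (1−q)·(-3) = 10q - 3
  -9q + 5 = 10q - 3  ⇒  -19q = -8  ⇒  q = 8/19.
At equilibrium the server is indifferent across rows, so the server's payoff equals the payoff from serve Wide: (8/19)·(-4) + (11/19)·5 = 23/19.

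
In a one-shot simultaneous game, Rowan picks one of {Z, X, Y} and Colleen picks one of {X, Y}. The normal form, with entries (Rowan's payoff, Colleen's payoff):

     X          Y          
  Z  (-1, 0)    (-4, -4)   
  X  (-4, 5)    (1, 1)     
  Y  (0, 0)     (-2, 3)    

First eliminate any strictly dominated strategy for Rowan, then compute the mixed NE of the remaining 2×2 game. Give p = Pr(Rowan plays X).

Rowan's strategy Z is strictly dominated by Y: 0 > -1 and -2 > -4. Eliminate Z.
Set Colleen's expected payoff from X equal to that from Y:
  Colleen's payoff to X: p·5 + (1−p)·0 = 5p
  Colleen's payoff to Y: p·1 + (1−p)·3 = -2p + 3
  5p = -2p + 3  ⇒  7p = 3  ⇒  p = 3/7.

p = 3/7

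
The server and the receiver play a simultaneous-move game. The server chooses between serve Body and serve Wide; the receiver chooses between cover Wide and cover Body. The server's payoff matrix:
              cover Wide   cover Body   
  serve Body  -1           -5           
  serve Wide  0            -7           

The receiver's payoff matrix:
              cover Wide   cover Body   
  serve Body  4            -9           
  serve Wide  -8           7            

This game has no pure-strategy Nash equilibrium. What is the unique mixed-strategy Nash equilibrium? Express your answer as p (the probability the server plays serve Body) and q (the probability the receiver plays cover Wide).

p = 15/28, q = 2/3

For the receiver to be willing to mix, the receiver must be indifferent between cover Wide and cover Body, which pins down the server's mix.
  the receiver's payoff to cover Wide: p·4 + (1−p)·(-8) = 12p - 8
  the receiver's payoff to cover Body: p·(-9) + (1−p)·7 = -16p + 7
  12p - 8 = -16p + 7  ⇒  28p = 15  ⇒  p = 15/28.
The server's indifference between serve Body and serve Wide determines the receiver's mixing probability q:
  the server's payoff from serve Body: q·(-1) + (1−q)·(-5) = 4q - 5
  the server's payoff from serve Wide: q·0 + (1−q)·(-7) = 7q - 7
  4q - 5 = 7q - 7  ⇒  -3q = -2  ⇒  q = 2/3.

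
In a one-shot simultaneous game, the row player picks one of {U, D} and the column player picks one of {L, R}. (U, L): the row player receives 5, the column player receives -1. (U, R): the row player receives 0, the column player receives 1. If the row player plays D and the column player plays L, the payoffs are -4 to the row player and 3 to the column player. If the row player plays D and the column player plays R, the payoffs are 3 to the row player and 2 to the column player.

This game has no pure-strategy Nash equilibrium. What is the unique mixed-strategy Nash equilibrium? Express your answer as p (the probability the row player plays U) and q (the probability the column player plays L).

p = 1/3, q = 1/4

The row player's mix must leave the column player indifferent between L and R.
  the column player's expected payoff from L: p·(-1) + (1−p)·3 = -4p + 3
  the column player's expected payoff from R: p·1 + (1−p)·2 = -p + 2
  -4p + 3 = -p + 2  ⇒  -3p = -1  ⇒  p = 1/3.
The row player's indifference between U and D determines the column player's mixing probability q:
  the row player's payoff from U: q·5 + (1−q)·0 = 5q
  the row player's payoff from D: q·(-4) + (1−q)·3 = -7q + 3
  5q = -7q + 3  ⇒  12q = 3  ⇒  q = 1/4.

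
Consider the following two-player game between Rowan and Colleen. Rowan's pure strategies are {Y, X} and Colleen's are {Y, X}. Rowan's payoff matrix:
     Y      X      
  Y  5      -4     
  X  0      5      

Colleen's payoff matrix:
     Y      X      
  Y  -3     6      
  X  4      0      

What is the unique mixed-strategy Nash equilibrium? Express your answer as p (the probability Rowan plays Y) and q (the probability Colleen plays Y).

p = 4/13, q = 9/14

For Colleen to be willing to mix, Colleen must be indifferent between Y and X, which pins down Rowan's mix.
  Colleen's payoff to Y: p·(-3) + (1−p)·4 = -7p + 4
  Colleen's payoff to X: p·6 + (1−p)·0 = 6p
  -7p + 4 = 6p  ⇒  -13p = -4  ⇒  p = 4/13.
Rowan's indifference between Y and X determines Colleen's mixing probability q:
  Rowan's payoff to Y: q·5 + (1−q)·(-4) = 9q - 4
  Rowan's payoff to X: q·0 + (1−q)·5 = -5q + 5
  9q - 4 = -5q + 5  ⇒  14q = 9  ⇒  q = 9/14.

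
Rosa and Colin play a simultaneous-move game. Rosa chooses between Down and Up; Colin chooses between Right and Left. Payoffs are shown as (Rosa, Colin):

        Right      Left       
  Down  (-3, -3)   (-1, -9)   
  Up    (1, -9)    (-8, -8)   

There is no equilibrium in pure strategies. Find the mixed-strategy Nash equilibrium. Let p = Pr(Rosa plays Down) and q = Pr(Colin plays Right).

p = 1/7, q = 7/11

For Colin to be willing to mix, Colin must be indifferent between Right and Left, which pins down Rosa's mix.
  Colin's payoff to Right: p·(-3) + (1−p)·(-9) = 6p - 9
  Colin's payoff to Left: p·(-9) + (1−p)·(-8) = -p - 8
  6p - 9 = -p - 8  ⇒  7p = 1  ⇒  p = 1/7.
Colin's mix must leave Rosa indifferent between Down and Up.
  Rosa's payoff to Down: q·(-3) + (1−q)·(-1) = -2q - 1
  Rosa's payoff to Up: q·1 + (1−q)·(-8) = 9q - 8
  -2q - 1 = 9q - 8  ⇒  -11q = -7  ⇒  q = 7/11.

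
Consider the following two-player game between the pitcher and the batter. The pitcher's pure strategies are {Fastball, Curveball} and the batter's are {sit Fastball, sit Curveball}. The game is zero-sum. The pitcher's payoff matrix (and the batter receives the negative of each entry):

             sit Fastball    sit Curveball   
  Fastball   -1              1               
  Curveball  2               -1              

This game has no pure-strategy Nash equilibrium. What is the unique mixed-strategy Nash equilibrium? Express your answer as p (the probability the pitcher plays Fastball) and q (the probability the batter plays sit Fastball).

The pitcher's mix must leave the batter indifferent between sit Fastball and sit Curveball.
  the batter's expected payoff from sit Fastball: p·1 + (1−p)·(-2) = 3p - 2
  the batter's expected payoff from sit Curveball: p·(-1) + (1−p)·1 = -2p + 1
  3p - 2 = -2p + 1  ⇒  5p = 3  ⇒  p = 3/5.
Set the pitcher's expected payoff from Fastball equal to that from Curveball:
  the pitcher's expected payoff from Fastball: q·(-1) + (1−q)·1 = -2q + 1
  the pitcher's expected payoff from Curveball: q·2 + (1−q)·(-1) = 3q - 1
  -2q + 1 = 3q - 1  ⇒  -5q = -2  ⇒  q = 2/5.

p = 3/5, q = 2/5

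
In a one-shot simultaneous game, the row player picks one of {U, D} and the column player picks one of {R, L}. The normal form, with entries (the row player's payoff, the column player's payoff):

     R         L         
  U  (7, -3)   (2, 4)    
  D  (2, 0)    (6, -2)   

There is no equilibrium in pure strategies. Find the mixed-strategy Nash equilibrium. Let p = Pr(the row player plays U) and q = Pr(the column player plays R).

Set the column player's expected payoff from R equal to that from L:
  the column player's payoff to R: p·(-3) + (1−p)·0 = -3p
  the column player's payoff to L: p·4 + (1−p)·(-2) = 6p - 2
  -3p = 6p - 2  ⇒  -9p = -2  ⇒  p = 2/9.
For the row player to be willing to mix, the row player must be indifferent between U and D, which pins down the column player's mix.
  the row player's payoff from U: q·7 + (1−q)·2 = 5q + 2
  the row player's payoff from D: q·2 + (1−q)·6 = -4q + 6
  5q + 2 = -4q + 6  ⇒  9q = 4  ⇒  q = 4/9.

p = 2/9, q = 4/9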